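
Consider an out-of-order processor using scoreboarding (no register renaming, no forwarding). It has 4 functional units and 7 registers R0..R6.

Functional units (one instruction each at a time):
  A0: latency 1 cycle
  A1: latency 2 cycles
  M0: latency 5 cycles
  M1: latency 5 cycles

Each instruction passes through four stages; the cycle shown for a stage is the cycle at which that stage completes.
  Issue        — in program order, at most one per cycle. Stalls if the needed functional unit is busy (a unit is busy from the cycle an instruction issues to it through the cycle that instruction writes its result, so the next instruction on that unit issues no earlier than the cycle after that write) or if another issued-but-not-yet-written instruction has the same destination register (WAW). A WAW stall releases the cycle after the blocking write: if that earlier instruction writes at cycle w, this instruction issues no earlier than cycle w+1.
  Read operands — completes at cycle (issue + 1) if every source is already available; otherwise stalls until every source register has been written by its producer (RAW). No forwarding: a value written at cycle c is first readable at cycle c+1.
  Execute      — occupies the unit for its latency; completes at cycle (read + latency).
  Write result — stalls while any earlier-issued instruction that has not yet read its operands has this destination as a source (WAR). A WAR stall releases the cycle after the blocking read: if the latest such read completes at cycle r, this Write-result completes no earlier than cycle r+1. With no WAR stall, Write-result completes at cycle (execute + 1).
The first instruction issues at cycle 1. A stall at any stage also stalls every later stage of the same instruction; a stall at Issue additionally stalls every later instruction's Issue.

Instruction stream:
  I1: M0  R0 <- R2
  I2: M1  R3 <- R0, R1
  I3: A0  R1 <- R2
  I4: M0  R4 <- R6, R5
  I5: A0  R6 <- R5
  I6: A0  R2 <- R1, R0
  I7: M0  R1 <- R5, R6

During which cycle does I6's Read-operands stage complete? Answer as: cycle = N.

I1: IS=1 RO=2 EX=7 WR=8
I2: IS=2 RO=9 EX=14 WR=15  [RAW R0: wait I1 write@8]
I3: IS=3 RO=4 EX=5 WR=10  [WAR R1: wait I2 read@9]
I4: IS=9 RO=10 EX=15 WR=16  [struct: M0 busy until I1 writes@8]
I5: IS=11 RO=12 EX=13 WR=14  [struct: A0 busy until I3 writes@10]
I6: IS=15 RO=16 EX=17 WR=18  [struct: A0 busy until I5 writes@14]
I7: IS=17 RO=18 EX=23 WR=24  [struct: M0 busy until I4 writes@16]

cycle = 16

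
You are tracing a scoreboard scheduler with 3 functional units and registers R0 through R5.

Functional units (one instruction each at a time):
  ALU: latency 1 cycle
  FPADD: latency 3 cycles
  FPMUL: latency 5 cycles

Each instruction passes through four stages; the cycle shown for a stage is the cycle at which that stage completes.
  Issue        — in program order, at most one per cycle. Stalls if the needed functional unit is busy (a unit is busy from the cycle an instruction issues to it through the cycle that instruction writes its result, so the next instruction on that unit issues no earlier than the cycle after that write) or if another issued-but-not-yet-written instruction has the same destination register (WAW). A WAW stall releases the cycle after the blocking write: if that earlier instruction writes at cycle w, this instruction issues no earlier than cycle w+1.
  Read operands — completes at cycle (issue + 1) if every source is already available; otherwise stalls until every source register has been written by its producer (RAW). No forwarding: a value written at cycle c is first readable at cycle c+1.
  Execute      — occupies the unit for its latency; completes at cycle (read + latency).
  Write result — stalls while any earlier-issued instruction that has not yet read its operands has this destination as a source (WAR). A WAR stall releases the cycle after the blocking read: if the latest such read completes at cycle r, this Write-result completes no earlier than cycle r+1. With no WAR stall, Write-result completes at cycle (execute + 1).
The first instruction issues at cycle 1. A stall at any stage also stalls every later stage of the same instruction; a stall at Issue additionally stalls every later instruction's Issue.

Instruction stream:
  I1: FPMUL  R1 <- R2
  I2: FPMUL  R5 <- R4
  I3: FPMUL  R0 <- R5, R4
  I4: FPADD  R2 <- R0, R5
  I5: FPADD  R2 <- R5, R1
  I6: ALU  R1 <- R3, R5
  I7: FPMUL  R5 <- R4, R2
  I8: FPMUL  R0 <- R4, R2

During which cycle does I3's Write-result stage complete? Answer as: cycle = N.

t=1  issue I1 (FPMUL)
t=2  I1 read-ops
t=7  I1 finished on FPMUL
t=8  I1→R1
t=9  issue I2 (FPMUL)
t=10  I2 read-ops
t=15  I2 finished on FPMUL
t=16  I2→R5
t=17  issue I3 (FPMUL)
t=18  I3 read-ops | issue I4 (FPADD)
t=23  I3 finished on FPMUL
t=24  I3→R0
t=25  I4 read-ops
t=28  I4 finished on FPADD
t=29  I4→R2
t=30  issue I5 (FPADD)
t=31  I5 read-ops | issue I6 (ALU)
t=32  I6 read-ops | issue I7 (FPMUL)
t=33  I6 finished on ALU
t=34  I5 finished on FPADD | I6→R1
t=35  I5→R2
t=36  I7 read-ops
t=41  I7 finished on FPMUL
t=42  I7→R5
t=43  issue I8 (FPMUL)
t=44  I8 read-ops
t=49  I8 finished on FPMUL
t=50  I8→R0

cycle = 24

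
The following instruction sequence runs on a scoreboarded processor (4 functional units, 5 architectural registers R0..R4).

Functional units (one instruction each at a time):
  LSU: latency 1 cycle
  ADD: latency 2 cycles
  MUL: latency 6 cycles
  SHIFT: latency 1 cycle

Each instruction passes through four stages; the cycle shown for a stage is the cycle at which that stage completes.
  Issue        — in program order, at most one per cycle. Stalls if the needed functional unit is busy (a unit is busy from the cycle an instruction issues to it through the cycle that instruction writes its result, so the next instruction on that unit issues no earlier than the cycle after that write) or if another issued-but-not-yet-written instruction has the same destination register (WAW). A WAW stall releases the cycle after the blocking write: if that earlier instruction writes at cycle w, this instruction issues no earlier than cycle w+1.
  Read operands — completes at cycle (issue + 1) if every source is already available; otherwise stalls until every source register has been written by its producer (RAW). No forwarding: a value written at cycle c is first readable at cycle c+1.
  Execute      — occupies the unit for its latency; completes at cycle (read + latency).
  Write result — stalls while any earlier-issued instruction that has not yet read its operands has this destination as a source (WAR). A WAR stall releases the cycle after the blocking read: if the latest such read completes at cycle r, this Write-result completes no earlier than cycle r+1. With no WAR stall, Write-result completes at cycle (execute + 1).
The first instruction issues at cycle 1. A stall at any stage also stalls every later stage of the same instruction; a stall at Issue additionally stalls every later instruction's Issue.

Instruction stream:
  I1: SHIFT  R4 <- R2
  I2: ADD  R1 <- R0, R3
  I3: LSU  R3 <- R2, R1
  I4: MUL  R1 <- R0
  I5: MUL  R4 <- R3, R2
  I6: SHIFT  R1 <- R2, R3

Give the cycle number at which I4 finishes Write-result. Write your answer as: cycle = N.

c1: issue I1 (SHIFT)
c2: I1 read-ops, issue I2 (ADD)
c3: I1 finished on SHIFT, I2 read-ops, issue I3 (LSU)
c4: I1→R4
c5: I2 finished on ADD
c6: I2→R1
c7: I3 read-ops, issue I4 (MUL)
c8: I3 finished on LSU, I4 read-ops
c9: I3→R3
c14: I4 finished on MUL
c15: I4→R1
c16: issue I5 (MUL)
c17: I5 read-ops, issue I6 (SHIFT)
c18: I6 read-ops
c19: I6 finished on SHIFT
c20: I6→R1
c23: I5 finished on MUL
c24: I5→R4

cycle = 15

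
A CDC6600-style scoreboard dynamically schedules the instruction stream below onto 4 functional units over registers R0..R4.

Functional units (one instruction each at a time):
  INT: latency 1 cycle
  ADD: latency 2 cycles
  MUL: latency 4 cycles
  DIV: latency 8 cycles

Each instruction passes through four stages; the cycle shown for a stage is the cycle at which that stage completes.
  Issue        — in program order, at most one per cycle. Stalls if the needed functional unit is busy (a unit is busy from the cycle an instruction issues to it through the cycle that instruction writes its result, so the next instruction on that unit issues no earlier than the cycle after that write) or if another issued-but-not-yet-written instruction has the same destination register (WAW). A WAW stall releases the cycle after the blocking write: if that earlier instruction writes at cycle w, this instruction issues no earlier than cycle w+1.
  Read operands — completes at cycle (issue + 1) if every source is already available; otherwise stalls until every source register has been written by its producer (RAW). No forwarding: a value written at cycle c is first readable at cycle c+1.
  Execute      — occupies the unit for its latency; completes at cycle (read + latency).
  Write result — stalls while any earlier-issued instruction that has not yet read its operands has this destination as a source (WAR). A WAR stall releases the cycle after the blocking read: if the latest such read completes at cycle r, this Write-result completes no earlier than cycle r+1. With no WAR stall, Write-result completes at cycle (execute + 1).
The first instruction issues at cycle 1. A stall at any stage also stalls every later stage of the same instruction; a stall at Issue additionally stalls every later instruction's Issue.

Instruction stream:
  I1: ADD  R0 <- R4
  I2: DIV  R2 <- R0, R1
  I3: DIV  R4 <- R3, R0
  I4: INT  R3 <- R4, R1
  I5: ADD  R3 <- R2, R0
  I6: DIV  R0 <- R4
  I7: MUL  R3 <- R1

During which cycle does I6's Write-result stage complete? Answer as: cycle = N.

cycle = 41

[1] I1 issues→ADD
[2] I1 reads | I2 issues→DIV
[4] I1 exec-done
[5] I1 writes R0
[6] I2 reads
[14] I2 exec-done
[15] I2 writes R2
[16] I3 issues→DIV
[17] I3 reads | I4 issues→INT
[25] I3 exec-done
[26] I3 writes R4
[27] I4 reads
[28] I4 exec-done
[29] I4 writes R3
[30] I5 issues→ADD
[31] I5 reads | I6 issues→DIV
[32] I6 reads
[33] I5 exec-done
[34] I5 writes R3
[35] I7 issues→MUL
[36] I7 reads
[40] I6 exec-done | I7 exec-done
[41] I6 writes R0 | I7 writes R3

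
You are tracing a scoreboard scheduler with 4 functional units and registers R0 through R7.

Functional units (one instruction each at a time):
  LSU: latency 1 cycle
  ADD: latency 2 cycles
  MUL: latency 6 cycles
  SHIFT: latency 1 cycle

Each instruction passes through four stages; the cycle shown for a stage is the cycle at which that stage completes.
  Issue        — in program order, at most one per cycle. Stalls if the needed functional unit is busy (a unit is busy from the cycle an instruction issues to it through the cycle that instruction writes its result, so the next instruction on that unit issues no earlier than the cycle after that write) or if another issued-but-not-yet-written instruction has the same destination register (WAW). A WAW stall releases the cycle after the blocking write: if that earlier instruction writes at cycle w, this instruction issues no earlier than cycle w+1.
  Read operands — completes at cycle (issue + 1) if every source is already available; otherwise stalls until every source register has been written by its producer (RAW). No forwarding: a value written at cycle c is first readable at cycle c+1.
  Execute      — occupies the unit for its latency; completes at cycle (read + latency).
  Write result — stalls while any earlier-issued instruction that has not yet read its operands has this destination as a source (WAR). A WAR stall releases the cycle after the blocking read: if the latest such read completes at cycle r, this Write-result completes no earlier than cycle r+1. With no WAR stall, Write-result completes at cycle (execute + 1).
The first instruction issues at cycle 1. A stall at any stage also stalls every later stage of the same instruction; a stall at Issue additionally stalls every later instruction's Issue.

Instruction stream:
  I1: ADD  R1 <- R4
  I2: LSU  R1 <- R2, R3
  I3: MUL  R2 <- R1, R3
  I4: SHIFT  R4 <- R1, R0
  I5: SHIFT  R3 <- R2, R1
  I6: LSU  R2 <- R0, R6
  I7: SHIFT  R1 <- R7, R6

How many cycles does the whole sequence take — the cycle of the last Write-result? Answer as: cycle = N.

t=1  I1 dispatched to ADD
t=2  I1 operands ready
t=4  I1 complete
t=5  R1←I1
t=6  I2 dispatched to LSU
t=7  I2 operands ready | I3 dispatched to MUL
t=8  I2 complete | I4 dispatched to SHIFT
t=9  R1←I2
t=10  I3 operands ready | I4 operands ready
t=11  I4 complete
t=12  R4←I4
t=13  I5 dispatched to SHIFT
t=16  I3 complete
t=17  R2←I3
t=18  I5 operands ready | I6 dispatched to LSU
t=19  I5 complete | I6 operands ready
t=20  R3←I5 | I6 complete
t=21  R2←I6 | I7 dispatched to SHIFT
t=22  I7 operands ready
t=23  I7 complete
t=24  R1←I7

cycle = 24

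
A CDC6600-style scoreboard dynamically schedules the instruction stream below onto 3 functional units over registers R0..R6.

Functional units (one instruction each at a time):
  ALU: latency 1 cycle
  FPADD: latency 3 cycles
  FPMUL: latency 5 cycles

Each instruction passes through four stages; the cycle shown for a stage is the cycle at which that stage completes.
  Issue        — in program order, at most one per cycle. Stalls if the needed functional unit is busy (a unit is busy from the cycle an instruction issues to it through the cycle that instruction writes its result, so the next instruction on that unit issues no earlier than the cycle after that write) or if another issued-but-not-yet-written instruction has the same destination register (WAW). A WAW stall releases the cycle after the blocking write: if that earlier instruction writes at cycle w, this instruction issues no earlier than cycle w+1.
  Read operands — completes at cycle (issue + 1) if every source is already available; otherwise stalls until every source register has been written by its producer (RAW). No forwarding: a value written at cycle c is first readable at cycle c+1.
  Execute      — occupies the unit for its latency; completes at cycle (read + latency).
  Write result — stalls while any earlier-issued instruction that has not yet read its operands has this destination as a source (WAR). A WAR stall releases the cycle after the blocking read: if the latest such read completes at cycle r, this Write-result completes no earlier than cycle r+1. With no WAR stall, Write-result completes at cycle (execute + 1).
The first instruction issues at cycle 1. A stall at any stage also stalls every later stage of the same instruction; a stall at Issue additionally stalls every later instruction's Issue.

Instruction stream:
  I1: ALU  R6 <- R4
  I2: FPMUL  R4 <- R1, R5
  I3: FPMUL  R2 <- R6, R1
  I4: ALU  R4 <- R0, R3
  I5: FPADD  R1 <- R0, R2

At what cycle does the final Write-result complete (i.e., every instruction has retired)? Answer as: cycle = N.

[1] I1 issues→ALU
[2] I1 reads · I2 issues→FPMUL
[3] I1 exec-done · I2 reads
[4] I1 writes R6
[8] I2 exec-done
[9] I2 writes R4
[10] I3 issues→FPMUL
[11] I3 reads · I4 issues→ALU
[12] I4 reads · I5 issues→FPADD
[13] I4 exec-done
[14] I4 writes R4
[16] I3 exec-done
[17] I3 writes R2
[18] I5 reads
[21] I5 exec-done
[22] I5 writes R1

cycle = 22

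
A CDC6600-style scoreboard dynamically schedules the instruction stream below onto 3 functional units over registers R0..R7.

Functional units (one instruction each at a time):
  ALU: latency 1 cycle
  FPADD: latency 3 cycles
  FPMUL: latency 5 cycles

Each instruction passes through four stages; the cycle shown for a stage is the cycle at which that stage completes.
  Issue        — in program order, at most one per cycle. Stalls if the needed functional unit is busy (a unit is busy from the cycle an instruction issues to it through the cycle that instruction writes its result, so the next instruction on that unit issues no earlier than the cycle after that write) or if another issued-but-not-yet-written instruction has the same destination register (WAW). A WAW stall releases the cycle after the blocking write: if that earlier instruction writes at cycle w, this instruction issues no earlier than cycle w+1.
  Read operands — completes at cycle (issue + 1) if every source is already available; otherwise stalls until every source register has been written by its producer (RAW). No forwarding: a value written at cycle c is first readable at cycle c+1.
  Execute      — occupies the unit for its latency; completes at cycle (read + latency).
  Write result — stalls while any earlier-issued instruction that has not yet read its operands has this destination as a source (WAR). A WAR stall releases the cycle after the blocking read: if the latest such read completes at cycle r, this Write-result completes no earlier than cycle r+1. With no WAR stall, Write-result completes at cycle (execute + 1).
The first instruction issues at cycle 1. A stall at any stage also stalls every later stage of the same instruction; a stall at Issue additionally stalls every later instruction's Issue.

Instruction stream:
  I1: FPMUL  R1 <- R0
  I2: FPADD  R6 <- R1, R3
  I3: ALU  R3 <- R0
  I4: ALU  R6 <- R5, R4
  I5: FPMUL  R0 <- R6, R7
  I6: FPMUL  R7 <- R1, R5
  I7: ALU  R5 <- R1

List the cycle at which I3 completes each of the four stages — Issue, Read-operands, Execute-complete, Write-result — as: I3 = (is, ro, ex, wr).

[1] I1 issues→FPMUL
[2] I1 reads | I2 issues→FPADD
[3] I3 issues→ALU
[4] I3 reads
[5] I3 exec-done
[7] I1 exec-done
[8] I1 writes R1
[9] I2 reads
[10] I3 writes R3
[12] I2 exec-done
[13] I2 writes R6
[14] I4 issues→ALU
[15] I4 reads | I5 issues→FPMUL
[16] I4 exec-done
[17] I4 writes R6
[18] I5 reads
[23] I5 exec-done
[24] I5 writes R0
[25] I6 issues→FPMUL
[26] I6 reads | I7 issues→ALU
[27] I7 reads
[28] I7 exec-done
[29] I7 writes R5
[31] I6 exec-done
[32] I6 writes R7

I3 = (3, 4, 5, 10)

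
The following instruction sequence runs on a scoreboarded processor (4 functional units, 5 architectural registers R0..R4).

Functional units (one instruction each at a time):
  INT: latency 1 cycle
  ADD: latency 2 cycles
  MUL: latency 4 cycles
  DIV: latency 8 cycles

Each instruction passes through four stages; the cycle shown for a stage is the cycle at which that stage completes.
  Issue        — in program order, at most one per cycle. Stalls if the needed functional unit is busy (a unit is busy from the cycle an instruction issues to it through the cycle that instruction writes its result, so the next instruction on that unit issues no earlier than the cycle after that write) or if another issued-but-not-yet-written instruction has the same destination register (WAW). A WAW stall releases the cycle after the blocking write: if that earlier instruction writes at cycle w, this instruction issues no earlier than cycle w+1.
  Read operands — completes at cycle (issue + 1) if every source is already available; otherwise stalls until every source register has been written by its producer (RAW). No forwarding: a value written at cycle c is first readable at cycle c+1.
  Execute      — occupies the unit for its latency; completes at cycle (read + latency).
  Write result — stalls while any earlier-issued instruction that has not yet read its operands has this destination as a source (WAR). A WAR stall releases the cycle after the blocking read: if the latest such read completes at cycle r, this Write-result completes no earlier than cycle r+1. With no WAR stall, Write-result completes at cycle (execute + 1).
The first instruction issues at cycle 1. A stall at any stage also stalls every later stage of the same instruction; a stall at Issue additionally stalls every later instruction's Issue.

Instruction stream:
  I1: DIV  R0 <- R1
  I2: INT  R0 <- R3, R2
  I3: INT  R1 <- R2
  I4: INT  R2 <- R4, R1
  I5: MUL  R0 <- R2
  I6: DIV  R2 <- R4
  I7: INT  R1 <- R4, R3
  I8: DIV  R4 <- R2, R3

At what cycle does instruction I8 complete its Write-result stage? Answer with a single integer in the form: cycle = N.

cycle = 45

I1 -> (1, 2, 10, 11)
I2 -> (12, 13, 14, 15)  // WAW R0: wait I1 write@11
I3 -> (16, 17, 18, 19)  // struct: INT busy until I2 writes@15
I4 -> (20, 21, 22, 23)  // struct: INT busy until I3 writes@19
I5 -> (21, 24, 28, 29)  // RAW R2: wait I4 write@23
I6 -> (24, 25, 33, 34)  // WAW R2: wait I4 write@23
I7 -> (25, 26, 27, 28)
I8 -> (35, 36, 44, 45)  // struct: DIV busy until I6 writes@34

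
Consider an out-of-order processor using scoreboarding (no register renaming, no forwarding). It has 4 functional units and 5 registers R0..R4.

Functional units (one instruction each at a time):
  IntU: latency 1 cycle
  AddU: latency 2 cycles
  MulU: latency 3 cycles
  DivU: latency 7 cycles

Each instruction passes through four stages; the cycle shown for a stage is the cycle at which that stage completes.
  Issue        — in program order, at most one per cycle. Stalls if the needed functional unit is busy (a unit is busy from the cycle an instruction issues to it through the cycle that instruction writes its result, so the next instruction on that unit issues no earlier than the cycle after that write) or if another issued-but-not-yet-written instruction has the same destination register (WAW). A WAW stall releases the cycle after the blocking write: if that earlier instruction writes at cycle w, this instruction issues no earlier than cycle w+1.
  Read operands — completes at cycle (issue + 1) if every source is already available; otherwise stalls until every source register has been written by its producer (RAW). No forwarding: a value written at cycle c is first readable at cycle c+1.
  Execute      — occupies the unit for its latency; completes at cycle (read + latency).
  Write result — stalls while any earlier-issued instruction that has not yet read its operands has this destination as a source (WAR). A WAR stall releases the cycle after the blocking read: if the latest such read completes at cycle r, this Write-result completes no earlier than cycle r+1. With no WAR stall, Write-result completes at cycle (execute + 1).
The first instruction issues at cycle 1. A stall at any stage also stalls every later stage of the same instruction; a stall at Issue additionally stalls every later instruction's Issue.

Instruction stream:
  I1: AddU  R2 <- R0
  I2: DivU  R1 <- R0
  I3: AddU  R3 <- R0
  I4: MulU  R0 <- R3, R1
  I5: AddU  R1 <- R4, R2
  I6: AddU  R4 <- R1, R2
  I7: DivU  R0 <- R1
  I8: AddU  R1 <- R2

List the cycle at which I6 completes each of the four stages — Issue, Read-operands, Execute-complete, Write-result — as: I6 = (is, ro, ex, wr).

c1: issue I1 (AddU)
c2: I1 read-ops, issue I2 (DivU)
c3: I2 read-ops
c4: I1 finished on AddU
c5: I1→R2
c6: issue I3 (AddU)
c7: I3 read-ops, issue I4 (MulU)
c9: I3 finished on AddU
c10: I2 finished on DivU, I3→R3
c11: I2→R1
c12: I4 read-ops, issue I5 (AddU)
c13: I5 read-ops
c15: I4 finished on MulU, I5 finished on AddU
c16: I4→R0, I5→R1
c17: issue I6 (AddU)
c18: I6 read-ops, issue I7 (DivU)
c19: I7 read-ops
c20: I6 finished on AddU
c21: I6→R4
c22: issue I8 (AddU)
c23: I8 read-ops
c25: I8 finished on AddU
c26: I7 finished on DivU, I8→R1
c27: I7→R0

I6 = (17, 18, 20, 21)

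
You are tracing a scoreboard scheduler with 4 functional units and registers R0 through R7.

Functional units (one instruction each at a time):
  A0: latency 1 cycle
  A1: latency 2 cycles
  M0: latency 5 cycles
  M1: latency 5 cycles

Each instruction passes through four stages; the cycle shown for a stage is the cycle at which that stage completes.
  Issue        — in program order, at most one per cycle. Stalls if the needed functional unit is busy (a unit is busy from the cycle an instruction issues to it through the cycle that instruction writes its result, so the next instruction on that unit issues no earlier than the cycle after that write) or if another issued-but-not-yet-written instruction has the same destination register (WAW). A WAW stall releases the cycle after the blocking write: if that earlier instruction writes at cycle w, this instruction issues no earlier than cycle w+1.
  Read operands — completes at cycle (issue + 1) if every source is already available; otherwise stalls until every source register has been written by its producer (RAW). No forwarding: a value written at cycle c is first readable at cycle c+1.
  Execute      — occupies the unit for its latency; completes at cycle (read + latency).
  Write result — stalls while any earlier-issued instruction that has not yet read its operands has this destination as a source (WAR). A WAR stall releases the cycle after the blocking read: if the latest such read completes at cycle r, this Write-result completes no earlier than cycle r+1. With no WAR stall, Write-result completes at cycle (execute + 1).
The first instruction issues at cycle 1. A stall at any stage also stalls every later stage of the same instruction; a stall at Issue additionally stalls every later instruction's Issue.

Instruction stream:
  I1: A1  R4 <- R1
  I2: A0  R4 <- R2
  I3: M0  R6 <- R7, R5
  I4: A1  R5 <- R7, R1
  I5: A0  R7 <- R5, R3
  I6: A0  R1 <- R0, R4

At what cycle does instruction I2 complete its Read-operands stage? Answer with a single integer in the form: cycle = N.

c1: I1 issues→A1
c2: I1 reads
c4: I1 exec-done
c5: I1 writes R4
c6: I2 issues→A0
c7: I2 reads | I3 issues→M0
c8: I2 exec-done | I3 reads | I4 issues→A1
c9: I2 writes R4 | I4 reads
c10: I5 issues→A0
c11: I4 exec-done
c12: I4 writes R5
c13: I3 exec-done | I5 reads
c14: I3 writes R6 | I5 exec-done
c15: I5 writes R7
c16: I6 issues→A0
c17: I6 reads
c18: I6 exec-done
c19: I6 writes R1

cycle = 7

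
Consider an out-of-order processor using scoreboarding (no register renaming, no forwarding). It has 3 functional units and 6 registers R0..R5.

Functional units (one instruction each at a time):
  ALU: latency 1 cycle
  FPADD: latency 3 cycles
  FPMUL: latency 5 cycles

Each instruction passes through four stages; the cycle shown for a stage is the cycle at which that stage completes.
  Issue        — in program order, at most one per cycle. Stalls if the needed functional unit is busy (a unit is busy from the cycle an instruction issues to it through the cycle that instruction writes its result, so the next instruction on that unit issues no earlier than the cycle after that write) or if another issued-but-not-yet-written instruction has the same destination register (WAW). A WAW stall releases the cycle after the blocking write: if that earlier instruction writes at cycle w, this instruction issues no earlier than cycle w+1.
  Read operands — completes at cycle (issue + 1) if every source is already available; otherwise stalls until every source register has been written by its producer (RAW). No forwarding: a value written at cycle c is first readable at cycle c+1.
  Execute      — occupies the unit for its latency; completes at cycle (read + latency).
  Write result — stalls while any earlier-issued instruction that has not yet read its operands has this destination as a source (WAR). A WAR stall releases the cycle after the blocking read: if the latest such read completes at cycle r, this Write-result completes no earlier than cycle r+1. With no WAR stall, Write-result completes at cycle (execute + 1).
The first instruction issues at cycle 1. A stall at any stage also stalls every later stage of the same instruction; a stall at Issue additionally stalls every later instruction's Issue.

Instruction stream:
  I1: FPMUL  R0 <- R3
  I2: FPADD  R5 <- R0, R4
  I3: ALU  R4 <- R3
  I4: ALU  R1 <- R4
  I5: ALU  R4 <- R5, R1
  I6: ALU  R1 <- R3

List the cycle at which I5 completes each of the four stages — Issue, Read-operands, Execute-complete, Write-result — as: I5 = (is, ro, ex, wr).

I5 = (15, 16, 17, 18)

[I1] 1/2/7/8
[I2] 2/9/12/13  (RAW R0: wait I1 write@8)
[I3] 3/4/5/10  (WAR R4: wait I2 read@9)
[I4] 11/12/13/14  (struct: ALU busy until I3 writes@10)
[I5] 15/16/17/18  (struct: ALU busy until I4 writes@14)
[I6] 19/20/21/22  (struct: ALU busy until I5 writes@18)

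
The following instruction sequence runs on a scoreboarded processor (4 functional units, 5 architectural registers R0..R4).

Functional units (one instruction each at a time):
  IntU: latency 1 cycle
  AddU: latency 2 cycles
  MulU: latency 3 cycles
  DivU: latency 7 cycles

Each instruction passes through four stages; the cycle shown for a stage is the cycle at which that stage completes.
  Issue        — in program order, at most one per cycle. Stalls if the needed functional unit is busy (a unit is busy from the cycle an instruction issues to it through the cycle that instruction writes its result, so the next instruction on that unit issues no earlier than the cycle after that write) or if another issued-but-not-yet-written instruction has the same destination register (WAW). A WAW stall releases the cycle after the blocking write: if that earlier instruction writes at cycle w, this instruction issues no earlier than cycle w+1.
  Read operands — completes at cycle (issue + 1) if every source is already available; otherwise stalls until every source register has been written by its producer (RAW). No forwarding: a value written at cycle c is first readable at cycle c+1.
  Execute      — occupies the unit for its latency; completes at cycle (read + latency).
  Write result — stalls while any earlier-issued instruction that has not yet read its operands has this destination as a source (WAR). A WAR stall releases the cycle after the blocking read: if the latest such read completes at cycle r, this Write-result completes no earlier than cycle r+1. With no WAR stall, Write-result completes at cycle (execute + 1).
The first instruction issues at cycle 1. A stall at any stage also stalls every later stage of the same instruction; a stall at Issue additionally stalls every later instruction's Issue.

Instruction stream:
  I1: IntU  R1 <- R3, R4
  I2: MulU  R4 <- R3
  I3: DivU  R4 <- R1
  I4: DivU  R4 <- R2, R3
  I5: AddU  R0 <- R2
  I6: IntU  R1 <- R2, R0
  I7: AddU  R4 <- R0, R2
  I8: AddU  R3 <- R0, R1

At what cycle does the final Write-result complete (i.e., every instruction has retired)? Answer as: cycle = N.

I1  is:1  ro:2  ex:3  wr:4
I2  is:2  ro:3  ex:6  wr:7
I3  is:8  ro:9  ex:16  wr:17  — WAW R4: wait I2 write@7
I4  is:18  ro:19  ex:26  wr:27  — struct: DivU busy until I3 writes@17
I5  is:19  ro:20  ex:22  wr:23
I6  is:20  ro:24  ex:25  wr:26  — RAW R0: wait I5 write@23
I7  is:28  ro:29  ex:31  wr:32  — WAW R4: wait I4 write@27
I8  is:33  ro:34  ex:36  wr:37  — struct: AddU busy until I7 writes@32

cycle = 37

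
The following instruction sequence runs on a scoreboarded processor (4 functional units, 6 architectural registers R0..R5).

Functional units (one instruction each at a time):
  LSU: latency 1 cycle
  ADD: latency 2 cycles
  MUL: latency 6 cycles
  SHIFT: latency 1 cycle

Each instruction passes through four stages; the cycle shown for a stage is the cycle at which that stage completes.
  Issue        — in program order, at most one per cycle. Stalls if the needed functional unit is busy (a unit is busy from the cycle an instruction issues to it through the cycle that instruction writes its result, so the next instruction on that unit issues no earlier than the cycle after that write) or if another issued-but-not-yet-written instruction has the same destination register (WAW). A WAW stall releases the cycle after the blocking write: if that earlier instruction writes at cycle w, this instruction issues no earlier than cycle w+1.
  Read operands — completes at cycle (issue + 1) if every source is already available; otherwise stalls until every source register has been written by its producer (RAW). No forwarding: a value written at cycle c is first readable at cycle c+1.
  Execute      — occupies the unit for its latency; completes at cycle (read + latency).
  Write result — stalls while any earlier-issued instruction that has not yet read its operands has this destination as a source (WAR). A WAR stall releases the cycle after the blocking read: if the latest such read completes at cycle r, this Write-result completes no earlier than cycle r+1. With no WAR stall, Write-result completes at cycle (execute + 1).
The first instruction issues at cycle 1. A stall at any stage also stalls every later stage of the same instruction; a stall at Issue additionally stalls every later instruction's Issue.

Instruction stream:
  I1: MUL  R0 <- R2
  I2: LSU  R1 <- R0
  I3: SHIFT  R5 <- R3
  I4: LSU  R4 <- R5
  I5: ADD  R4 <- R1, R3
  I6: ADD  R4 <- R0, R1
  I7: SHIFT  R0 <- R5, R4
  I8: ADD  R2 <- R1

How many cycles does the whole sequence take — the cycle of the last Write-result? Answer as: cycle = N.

cycle = 31

I1 -> (1, 2, 8, 9)
I2 -> (2, 10, 11, 12)  // RAW R0: wait I1 write@9
I3 -> (3, 4, 5, 6)
I4 -> (13, 14, 15, 16)  // struct: LSU busy until I2 writes@12
I5 -> (17, 18, 20, 21)  // WAW R4: wait I4 write@16
I6 -> (22, 23, 25, 26)  // struct: ADD busy until I5 writes@21
I7 -> (23, 27, 28, 29)  // RAW R4: wait I6 write@26
I8 -> (27, 28, 30, 31)  // struct: ADD busy until I6 writes@26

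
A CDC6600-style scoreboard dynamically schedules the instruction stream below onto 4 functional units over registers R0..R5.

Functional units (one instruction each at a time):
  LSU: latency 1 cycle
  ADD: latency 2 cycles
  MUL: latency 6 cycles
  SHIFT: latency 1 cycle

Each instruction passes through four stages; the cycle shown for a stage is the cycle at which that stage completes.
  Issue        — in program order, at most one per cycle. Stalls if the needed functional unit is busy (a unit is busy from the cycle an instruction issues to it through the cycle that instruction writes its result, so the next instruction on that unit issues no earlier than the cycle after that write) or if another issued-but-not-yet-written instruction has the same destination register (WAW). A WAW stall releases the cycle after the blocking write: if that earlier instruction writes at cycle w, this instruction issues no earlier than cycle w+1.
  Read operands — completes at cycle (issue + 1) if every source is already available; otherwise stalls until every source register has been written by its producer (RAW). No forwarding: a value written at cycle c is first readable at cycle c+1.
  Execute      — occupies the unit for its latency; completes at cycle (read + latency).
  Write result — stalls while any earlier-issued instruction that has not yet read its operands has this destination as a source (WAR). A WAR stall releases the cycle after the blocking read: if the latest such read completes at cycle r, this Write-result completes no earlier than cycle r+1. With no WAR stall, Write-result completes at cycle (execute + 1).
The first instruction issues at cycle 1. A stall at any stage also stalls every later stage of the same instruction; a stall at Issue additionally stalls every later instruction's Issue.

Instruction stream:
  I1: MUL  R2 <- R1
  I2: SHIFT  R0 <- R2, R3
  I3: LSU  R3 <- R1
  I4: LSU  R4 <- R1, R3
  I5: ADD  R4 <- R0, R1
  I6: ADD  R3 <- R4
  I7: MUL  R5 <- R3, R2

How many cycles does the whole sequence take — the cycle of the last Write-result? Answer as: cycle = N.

cycle = 33

c1: issue I1 (MUL)
c2: I1 read-ops, issue I2 (SHIFT)
c3: issue I3 (LSU)
c4: I3 read-ops
c5: I3 finished on LSU
c8: I1 finished on MUL
c9: I1→R2
c10: I2 read-ops
c11: I2 finished on SHIFT, I3→R3
c12: I2→R0, issue I4 (LSU)
c13: I4 read-ops
c14: I4 finished on LSU
c15: I4→R4
c16: issue I5 (ADD)
c17: I5 read-ops
c19: I5 finished on ADD
c20: I5→R4
c21: issue I6 (ADD)
c22: I6 read-ops, issue I7 (MUL)
c24: I6 finished on ADD
c25: I6→R3
c26: I7 read-ops
c32: I7 finished on MUL
c33: I7→R5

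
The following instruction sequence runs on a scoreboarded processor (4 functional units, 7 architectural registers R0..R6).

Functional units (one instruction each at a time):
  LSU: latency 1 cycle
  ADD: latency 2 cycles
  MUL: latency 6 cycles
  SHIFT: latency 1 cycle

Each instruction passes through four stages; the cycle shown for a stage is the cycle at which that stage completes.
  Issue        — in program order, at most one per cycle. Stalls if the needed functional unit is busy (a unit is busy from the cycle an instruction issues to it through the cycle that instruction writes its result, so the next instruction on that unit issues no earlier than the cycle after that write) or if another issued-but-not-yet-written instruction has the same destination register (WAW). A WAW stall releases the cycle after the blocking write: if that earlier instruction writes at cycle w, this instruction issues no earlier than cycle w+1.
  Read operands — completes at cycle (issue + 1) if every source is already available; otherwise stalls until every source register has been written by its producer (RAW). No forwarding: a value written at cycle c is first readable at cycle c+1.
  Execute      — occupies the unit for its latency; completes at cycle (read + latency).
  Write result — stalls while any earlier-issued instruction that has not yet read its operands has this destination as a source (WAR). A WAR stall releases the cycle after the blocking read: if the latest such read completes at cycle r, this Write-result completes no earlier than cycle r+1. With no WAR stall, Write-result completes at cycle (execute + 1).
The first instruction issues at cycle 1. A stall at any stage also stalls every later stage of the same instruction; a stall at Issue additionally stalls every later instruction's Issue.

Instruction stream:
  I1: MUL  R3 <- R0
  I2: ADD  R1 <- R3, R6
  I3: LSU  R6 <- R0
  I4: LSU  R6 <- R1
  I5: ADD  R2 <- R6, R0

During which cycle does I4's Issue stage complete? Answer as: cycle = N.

I1 -> (1, 2, 8, 9)
I2 -> (2, 10, 12, 13)  // RAW R3: wait I1 write@9
I3 -> (3, 4, 5, 11)  // WAR R6: wait I2 read@10
I4 -> (12, 14, 15, 16)  // struct: LSU busy until I3 writes@11, RAW R1: wait I2 write@13
I5 -> (14, 17, 19, 20)  // struct: ADD busy until I2 writes@13, RAW R6: wait I4 write@16

cycle = 12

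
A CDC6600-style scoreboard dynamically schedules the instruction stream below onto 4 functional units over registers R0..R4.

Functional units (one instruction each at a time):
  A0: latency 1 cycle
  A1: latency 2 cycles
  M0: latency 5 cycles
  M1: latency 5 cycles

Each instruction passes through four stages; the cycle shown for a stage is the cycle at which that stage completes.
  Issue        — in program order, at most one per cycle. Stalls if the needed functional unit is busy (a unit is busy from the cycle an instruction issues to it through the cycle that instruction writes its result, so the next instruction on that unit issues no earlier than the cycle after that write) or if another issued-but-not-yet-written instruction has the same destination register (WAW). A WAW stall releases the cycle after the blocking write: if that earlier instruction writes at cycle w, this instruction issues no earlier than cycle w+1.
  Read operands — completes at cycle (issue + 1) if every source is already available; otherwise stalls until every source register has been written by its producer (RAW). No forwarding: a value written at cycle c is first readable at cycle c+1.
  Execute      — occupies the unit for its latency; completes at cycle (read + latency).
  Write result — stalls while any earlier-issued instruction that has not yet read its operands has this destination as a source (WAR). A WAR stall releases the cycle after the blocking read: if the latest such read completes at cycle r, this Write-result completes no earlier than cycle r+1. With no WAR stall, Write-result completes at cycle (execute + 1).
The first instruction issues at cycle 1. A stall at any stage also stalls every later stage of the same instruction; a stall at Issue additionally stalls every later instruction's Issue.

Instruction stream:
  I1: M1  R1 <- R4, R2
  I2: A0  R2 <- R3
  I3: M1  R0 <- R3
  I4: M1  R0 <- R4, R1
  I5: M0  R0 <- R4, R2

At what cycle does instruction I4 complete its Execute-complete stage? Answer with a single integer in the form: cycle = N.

cycle = 23

[I1] 1/2/7/8
[I2] 2/3/4/5
[I3] 9/10/15/16  (struct: M1 busy until I1 writes@8)
[I4] 17/18/23/24  (struct: M1 busy until I3 writes@16)
[I5] 25/26/31/32  (WAW R0: wait I4 write@24)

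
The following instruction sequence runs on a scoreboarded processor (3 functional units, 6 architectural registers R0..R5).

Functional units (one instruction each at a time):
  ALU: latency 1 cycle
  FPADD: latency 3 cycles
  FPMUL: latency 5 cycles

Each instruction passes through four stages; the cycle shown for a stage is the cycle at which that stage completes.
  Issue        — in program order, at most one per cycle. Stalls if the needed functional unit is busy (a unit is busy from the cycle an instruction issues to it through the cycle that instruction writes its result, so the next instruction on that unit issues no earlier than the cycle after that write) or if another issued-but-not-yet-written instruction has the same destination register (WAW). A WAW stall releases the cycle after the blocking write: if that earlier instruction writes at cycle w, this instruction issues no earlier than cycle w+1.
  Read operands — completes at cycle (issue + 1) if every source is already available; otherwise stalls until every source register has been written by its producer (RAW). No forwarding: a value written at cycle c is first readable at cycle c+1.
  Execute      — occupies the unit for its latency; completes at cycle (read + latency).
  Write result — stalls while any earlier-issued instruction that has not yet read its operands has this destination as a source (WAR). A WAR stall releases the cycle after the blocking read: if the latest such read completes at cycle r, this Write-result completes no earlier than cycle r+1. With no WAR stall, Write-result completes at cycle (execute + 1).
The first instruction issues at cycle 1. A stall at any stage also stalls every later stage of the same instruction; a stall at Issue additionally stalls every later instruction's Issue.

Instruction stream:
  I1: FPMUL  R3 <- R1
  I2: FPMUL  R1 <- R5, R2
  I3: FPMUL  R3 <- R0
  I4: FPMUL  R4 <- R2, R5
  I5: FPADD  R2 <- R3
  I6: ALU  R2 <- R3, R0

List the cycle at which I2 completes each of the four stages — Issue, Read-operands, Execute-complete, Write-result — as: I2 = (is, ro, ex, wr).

t=1  I1 issues→FPMUL
t=2  I1 reads
t=7  I1 exec-done
t=8  I1 writes R3
t=9  I2 issues→FPMUL
t=10  I2 reads
t=15  I2 exec-done
t=16  I2 writes R1
t=17  I3 issues→FPMUL
t=18  I3 reads
t=23  I3 exec-done
t=24  I3 writes R3
t=25  I4 issues→FPMUL
t=26  I4 reads | I5 issues→FPADD
t=27  I5 reads
t=30  I5 exec-done
t=31  I4 exec-done | I5 writes R2
t=32  I4 writes R4 | I6 issues→ALU
t=33  I6 reads
t=34  I6 exec-done
t=35  I6 writes R2

I2 = (9, 10, 15, 16)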